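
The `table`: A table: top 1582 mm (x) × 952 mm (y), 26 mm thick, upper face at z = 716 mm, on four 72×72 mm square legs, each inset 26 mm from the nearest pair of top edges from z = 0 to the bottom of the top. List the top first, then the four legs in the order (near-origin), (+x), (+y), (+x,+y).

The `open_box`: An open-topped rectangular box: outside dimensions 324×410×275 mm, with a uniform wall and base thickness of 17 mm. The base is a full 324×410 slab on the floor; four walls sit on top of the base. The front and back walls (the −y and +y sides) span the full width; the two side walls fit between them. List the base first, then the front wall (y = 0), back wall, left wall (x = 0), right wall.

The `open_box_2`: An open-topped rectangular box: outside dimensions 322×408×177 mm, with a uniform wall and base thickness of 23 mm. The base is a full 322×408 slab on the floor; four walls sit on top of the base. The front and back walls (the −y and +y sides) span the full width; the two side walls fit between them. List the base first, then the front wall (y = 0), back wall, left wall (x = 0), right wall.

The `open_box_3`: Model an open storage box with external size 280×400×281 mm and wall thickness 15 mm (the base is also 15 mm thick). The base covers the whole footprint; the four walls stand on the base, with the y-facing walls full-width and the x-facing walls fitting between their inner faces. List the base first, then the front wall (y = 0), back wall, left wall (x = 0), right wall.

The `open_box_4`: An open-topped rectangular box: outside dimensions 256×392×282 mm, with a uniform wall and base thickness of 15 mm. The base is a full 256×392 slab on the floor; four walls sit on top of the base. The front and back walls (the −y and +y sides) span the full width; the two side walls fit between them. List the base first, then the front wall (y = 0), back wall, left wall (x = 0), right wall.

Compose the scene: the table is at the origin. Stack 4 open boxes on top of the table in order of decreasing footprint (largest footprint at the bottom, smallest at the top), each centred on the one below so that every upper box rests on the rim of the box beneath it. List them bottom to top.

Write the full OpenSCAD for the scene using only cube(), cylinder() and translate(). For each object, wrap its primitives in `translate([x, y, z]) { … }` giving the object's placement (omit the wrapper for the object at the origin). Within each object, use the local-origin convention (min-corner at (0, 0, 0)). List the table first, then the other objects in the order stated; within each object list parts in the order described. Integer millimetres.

translate([0, 0, 690]) cube([1582, 952, 26]);
translate([26, 26, 0]) cube([72, 72, 690]);
translate([1484, 26, 0]) cube([72, 72, 690]);
translate([26, 854, 0]) cube([72, 72, 690]);
translate([1484, 854, 0]) cube([72, 72, 690]);
translate([629, 271, 716]) {
  cube([324, 410, 17]);
  translate([0, 0, 17]) cube([324, 17, 258]);
  translate([0, 393, 17]) cube([324, 17, 258]);
  translate([0, 17, 17]) cube([17, 376, 258]);
  translate([307, 17, 17]) cube([17, 376, 258]);
}
translate([630, 272, 991]) {
  cube([322, 408, 23]);
  translate([0, 0, 23]) cube([322, 23, 154]);
  translate([0, 385, 23]) cube([322, 23, 154]);
  translate([0, 23, 23]) cube([23, 362, 154]);
  translate([299, 23, 23]) cube([23, 362, 154]);
}
translate([651, 276, 1168]) {
  cube([280, 400, 15]);
  translate([0, 0, 15]) cube([280, 15, 266]);
  translate([0, 385, 15]) cube([280, 15, 266]);
  translate([0, 15, 15]) cube([15, 370, 266]);
  translate([265, 15, 15]) cube([15, 370, 266]);
}
translate([663, 280, 1449]) {
  cube([256, 392, 15]);
  translate([0, 0, 15]) cube([256, 15, 267]);
  translate([0, 377, 15]) cube([256, 15, 267]);
  translate([0, 15, 15]) cube([15, 362, 267]);
  translate([241, 15, 15]) cube([15, 362, 267]);
}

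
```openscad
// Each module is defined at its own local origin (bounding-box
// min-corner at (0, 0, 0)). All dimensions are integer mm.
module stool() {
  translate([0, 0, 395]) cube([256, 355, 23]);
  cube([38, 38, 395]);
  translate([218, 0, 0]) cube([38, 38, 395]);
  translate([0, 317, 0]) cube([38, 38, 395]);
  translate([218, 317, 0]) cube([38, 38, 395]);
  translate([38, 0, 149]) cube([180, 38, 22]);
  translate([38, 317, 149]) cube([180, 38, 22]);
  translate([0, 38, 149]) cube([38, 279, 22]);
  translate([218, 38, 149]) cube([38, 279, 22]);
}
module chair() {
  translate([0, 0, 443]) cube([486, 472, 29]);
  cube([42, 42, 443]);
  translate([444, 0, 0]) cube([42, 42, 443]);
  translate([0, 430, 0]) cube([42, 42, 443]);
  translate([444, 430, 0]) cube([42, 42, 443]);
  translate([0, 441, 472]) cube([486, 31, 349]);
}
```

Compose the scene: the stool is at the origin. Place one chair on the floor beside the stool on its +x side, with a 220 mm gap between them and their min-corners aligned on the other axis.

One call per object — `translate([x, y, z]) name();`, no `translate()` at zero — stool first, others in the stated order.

stool();
translate([476, 0, 0]) chair();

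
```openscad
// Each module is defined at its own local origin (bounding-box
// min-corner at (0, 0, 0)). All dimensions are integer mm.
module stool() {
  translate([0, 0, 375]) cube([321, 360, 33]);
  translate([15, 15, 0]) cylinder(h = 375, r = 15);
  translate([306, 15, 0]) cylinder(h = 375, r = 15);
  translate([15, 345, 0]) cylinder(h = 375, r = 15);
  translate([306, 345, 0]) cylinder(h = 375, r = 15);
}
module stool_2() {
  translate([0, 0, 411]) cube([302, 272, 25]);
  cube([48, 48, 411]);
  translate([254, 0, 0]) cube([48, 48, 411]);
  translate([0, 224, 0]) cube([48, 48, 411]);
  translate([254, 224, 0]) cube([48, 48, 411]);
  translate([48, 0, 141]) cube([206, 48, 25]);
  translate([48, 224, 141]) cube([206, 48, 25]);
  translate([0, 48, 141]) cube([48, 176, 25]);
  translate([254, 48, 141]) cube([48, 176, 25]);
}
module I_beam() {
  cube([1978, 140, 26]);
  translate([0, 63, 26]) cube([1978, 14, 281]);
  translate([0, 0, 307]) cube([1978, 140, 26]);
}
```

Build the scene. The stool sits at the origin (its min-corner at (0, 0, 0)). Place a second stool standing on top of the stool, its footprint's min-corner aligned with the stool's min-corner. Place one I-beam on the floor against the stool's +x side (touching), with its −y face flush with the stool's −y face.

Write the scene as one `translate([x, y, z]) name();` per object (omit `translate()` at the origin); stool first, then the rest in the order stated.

stool();
translate([0, 0, 408]) stool_2();
translate([321, 0, 0]) I_beam();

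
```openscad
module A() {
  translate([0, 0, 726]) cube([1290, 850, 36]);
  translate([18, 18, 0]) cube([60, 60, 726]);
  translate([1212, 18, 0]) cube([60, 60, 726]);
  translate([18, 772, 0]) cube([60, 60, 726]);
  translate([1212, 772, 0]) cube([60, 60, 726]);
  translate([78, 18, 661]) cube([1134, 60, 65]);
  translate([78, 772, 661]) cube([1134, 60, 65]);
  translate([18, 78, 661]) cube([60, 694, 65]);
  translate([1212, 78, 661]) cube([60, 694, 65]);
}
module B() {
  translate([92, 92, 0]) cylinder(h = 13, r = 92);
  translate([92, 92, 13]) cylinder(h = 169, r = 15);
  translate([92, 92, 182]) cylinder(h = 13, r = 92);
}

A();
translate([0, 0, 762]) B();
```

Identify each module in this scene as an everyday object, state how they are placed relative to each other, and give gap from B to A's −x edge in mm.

The spool's min-x is at 0; the table's min-x is 0; gap = 0 mm.

A is a table. B is a spool. The spool is on top of the table. The gap from the spool to the table's −x edge is 0 mm.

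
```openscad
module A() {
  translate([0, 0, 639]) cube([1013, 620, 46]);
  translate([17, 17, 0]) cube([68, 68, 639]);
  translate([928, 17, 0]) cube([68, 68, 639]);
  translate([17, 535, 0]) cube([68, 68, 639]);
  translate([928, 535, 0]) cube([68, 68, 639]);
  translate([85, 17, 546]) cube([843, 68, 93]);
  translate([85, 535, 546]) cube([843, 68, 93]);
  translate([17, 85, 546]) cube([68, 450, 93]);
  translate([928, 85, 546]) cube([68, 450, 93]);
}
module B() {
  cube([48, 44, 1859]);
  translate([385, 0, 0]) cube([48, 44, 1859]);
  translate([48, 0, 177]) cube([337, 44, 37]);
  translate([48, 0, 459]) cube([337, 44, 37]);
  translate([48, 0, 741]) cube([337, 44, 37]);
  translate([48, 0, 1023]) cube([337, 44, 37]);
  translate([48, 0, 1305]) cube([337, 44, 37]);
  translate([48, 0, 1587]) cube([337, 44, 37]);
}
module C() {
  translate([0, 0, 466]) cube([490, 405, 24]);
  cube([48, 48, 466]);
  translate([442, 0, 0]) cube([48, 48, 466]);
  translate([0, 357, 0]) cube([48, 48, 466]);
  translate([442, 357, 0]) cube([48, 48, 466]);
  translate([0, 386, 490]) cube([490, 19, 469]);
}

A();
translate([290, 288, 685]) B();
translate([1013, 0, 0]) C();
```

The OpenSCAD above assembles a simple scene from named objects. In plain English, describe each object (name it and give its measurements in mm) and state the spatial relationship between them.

A is a table with a 1013×620 mm rectangular top, 46 mm thick, top surface at z = 685 mm, supported by four 68×68 mm square legs, each inset 17 mm from the nearest pair of top edges, running from the floor. Four apron rails, 68 mm thick and 93 mm tall, run between adjacent legs with their top edges flush with the underside of the top and their outer faces flush with the legs' outer faces.

B is a wooden ladder with two side rails of 48×44 mm section and 1859 mm height, set 433 mm apart overall. Between them run 6 rectangular rungs (44 mm deep, 37 mm thick), front faces flush with the rails' −y face. The bottom of the first rung is 177 mm above the floor and each subsequent rung is 282 mm higher than the one below.

C is a chair. The seat is a 490×405×24 mm slab with its top at z = 490 mm, on four 48×48 mm corner legs (flush with the seat edges, standing on z = 0). A flat backrest 19 mm thick, 469 mm tall, spans the full seat width and rises from the seat top along its +y edge, rear face flush with the rear of the seat.

The ladder is on top of the table, centred. The chair is against the table's +x side, with their −y faces flush.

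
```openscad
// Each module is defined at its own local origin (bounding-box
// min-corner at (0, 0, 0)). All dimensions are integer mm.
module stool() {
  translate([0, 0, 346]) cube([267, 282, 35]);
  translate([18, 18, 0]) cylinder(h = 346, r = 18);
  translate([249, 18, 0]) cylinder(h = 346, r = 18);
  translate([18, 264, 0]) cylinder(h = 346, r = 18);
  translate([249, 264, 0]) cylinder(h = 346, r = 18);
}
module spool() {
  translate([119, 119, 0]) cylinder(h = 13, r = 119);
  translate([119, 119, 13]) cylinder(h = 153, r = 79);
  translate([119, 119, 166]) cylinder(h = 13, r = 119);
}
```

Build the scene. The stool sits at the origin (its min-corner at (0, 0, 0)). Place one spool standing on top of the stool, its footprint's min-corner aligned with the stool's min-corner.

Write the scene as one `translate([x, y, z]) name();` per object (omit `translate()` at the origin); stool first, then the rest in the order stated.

stool();
translate([0, 0, 381]) spool();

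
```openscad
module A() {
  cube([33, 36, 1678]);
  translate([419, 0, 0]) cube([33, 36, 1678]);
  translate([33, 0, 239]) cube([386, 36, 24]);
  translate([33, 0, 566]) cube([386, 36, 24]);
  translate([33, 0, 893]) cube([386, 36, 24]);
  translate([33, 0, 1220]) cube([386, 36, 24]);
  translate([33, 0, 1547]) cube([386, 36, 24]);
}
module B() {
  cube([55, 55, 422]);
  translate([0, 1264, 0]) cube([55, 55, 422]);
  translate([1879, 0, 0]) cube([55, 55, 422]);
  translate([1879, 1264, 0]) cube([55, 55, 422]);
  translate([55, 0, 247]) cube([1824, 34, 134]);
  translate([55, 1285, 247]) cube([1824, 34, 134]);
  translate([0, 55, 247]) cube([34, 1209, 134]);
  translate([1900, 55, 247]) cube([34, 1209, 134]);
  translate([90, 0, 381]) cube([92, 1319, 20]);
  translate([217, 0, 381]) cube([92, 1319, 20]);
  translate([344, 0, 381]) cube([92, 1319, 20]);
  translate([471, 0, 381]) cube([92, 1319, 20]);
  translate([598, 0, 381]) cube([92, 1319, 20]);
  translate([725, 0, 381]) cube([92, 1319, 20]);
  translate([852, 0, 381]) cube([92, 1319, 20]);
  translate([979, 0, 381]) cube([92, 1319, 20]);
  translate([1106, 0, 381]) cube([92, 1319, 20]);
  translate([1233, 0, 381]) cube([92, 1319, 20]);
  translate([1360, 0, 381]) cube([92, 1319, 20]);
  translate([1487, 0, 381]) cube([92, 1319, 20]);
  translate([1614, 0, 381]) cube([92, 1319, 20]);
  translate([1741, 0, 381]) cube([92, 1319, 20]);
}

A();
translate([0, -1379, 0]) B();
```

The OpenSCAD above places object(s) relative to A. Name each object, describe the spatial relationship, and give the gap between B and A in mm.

A is a ladder. B is a bed frame. The bed frame is on the floor beside the ladder on its −y side. The gap between the bed frame and the ladder is 60 mm.

The bed frame's nearest face is 60 mm from the ladder's −y face.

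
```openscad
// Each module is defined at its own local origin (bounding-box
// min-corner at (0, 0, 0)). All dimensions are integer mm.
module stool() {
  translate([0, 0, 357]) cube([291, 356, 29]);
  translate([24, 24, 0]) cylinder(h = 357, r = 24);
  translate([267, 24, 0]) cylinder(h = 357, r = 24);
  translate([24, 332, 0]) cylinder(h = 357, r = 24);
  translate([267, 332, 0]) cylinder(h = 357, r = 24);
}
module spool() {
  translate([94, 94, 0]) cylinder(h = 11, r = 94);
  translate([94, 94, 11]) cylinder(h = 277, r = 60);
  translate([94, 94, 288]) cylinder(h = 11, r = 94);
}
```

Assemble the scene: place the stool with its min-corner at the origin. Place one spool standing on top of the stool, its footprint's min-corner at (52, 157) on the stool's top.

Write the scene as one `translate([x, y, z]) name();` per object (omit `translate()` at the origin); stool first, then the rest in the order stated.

stool();
translate([52, 157, 386]) spool();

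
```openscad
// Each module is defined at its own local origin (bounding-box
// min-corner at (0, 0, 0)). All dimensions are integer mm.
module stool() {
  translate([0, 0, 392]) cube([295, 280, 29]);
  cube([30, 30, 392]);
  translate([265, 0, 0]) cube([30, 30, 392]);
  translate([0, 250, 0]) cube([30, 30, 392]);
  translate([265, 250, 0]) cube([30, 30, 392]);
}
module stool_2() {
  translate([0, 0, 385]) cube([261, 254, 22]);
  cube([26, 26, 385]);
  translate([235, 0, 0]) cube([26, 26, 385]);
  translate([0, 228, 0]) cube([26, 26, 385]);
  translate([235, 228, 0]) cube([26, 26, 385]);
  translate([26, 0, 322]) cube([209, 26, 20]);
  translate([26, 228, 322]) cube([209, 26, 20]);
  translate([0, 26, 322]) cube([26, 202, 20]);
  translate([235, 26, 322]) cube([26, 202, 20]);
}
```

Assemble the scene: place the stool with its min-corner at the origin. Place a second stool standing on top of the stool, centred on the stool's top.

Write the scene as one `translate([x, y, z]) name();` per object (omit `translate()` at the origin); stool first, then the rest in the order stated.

stool();
translate([17, 13, 421]) stool_2();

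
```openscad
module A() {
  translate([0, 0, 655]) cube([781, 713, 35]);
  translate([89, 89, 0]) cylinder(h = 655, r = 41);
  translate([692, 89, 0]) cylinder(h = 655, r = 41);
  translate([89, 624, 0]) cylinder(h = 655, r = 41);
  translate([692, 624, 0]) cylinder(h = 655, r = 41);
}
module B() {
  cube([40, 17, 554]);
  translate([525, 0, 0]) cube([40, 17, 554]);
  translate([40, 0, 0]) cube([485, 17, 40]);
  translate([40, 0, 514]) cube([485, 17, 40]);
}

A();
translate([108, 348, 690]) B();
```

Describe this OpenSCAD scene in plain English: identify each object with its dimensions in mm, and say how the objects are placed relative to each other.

A is a table with a 781×713 mm rectangular top, 35 mm thick, top surface at z = 690 mm, supported by four round legs of 82 mm diameter, each leg's bounding box inset 48 mm from the nearest pair of top edges, running from the floor.

B is a picture frame with a 485×474 mm rectangular opening (x by z) and a uniform 40 mm border on every side. Frame depth is 17 mm along y. It is built from two vertical stiles running the full outside height and two horizontal rails spanning the gap between the stiles.

The picture frame is on top of the table, centred.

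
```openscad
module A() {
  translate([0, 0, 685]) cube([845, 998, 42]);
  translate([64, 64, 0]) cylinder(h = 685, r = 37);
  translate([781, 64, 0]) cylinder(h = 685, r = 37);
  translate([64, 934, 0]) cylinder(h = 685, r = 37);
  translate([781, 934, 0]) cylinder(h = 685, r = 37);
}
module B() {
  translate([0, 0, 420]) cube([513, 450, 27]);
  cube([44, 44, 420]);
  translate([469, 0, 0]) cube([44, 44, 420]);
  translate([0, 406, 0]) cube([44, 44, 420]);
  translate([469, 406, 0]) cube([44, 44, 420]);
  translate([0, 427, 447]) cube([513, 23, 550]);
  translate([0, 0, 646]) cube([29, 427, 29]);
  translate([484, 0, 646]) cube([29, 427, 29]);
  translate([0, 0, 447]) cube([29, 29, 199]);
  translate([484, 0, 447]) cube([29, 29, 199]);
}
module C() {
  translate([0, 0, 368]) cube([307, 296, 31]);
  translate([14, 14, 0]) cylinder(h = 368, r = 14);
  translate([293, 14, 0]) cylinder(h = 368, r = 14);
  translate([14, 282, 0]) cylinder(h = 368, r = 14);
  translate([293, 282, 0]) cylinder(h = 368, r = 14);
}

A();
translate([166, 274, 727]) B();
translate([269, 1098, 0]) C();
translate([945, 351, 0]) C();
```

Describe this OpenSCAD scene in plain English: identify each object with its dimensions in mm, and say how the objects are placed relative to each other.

A is a table: top 845 mm (x) × 998 mm (y), 42 mm thick, upper face at z = 727 mm, on four round legs of 74 mm diameter, each leg's bounding box inset 27 mm from the nearest pair of top edges, running from z = 0 to the bottom of the top.

B is a chair. The seat is a 513×450×27 mm slab with its top at z = 447 mm, on four 44×44 mm corner legs (flush with the seat edges, standing on z = 0). A flat backrest 23 mm thick, 550 mm tall, spans the full seat width and rises from the seat top along its +y edge, rear face flush with the rear of the seat. Two armrests of 29×29 mm section run along each side from the seat's front edge to the front of the backrest, top faces 228 mm above the seat top and outer faces flush with the seat's x-edges; a 29×29 mm post under the front of each armrest stands on the seat at the front corner.

C is a four-legged stool. The seat is 307×296 mm, 31 mm thick, top at z = 399 mm. It stands on four round legs, each 28 mm in diameter, from z = 0 to the seat underside, each leg's axis is inset half a diameter from the nearest pair of seat edges (so the leg's bounding box is flush with the corner).

The chair is on top of the table, centred. Two stools sit around the table at the +y, +x sides.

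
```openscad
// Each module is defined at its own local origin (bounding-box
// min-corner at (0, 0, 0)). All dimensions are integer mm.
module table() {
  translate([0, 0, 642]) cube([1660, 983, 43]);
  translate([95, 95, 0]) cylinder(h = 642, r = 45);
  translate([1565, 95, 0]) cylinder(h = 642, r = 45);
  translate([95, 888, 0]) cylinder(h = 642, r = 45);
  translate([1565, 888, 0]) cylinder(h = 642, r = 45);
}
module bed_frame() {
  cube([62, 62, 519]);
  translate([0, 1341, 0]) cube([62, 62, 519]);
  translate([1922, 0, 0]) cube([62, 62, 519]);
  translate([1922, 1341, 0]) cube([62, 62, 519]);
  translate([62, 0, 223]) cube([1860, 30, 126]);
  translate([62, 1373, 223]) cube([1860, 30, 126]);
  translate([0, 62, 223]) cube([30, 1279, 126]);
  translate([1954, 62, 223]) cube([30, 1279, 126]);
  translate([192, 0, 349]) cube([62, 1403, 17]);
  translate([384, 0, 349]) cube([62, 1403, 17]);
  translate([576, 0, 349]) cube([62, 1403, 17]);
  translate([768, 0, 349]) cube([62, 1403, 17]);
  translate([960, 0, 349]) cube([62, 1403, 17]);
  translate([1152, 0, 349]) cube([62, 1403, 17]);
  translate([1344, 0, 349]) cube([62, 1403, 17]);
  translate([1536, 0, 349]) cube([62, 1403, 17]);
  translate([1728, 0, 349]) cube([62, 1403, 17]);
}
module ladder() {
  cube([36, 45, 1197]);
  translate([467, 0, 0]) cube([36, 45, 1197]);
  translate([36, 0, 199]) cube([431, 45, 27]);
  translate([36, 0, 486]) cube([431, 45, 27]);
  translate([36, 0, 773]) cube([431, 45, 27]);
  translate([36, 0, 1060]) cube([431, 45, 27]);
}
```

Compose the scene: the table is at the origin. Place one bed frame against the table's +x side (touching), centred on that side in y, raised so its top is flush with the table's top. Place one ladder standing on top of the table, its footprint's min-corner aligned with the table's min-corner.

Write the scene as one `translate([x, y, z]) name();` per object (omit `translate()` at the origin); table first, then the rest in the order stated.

table();
translate([1660, -210, 166]) bed_frame();
translate([0, 0, 685]) ladder();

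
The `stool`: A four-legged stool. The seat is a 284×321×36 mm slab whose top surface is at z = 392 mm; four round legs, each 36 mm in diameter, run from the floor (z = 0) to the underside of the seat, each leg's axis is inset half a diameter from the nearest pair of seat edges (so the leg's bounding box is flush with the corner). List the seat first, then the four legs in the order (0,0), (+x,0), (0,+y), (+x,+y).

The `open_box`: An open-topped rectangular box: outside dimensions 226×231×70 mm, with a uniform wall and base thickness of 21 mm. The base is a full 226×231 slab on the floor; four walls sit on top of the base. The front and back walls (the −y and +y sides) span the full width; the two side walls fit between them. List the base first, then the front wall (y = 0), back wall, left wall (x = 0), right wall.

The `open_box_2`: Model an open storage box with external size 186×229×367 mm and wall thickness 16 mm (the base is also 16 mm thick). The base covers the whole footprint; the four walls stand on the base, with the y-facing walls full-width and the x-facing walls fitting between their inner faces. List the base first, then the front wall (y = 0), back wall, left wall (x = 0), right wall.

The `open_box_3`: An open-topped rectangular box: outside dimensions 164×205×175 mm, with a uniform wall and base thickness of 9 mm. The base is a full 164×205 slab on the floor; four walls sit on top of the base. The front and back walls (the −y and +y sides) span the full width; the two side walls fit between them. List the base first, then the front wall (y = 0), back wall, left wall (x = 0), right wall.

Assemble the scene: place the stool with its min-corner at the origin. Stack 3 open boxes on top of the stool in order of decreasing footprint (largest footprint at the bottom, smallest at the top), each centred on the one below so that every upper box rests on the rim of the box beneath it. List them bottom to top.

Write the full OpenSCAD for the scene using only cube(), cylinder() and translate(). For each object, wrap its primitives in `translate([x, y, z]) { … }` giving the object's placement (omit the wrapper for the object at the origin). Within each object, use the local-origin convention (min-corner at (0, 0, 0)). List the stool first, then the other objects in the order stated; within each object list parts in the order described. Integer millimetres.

translate([0, 0, 356]) cube([284, 321, 36]);
translate([18, 18, 0]) cylinder(h = 356, r = 18);
translate([266, 18, 0]) cylinder(h = 356, r = 18);
translate([18, 303, 0]) cylinder(h = 356, r = 18);
translate([266, 303, 0]) cylinder(h = 356, r = 18);
translate([29, 45, 392]) {
  cube([226, 231, 21]);
  translate([0, 0, 21]) cube([226, 21, 49]);
  translate([0, 210, 21]) cube([226, 21, 49]);
  translate([0, 21, 21]) cube([21, 189, 49]);
  translate([205, 21, 21]) cube([21, 189, 49]);
}
translate([49, 46, 462]) {
  cube([186, 229, 16]);
  translate([0, 0, 16]) cube([186, 16, 351]);
  translate([0, 213, 16]) cube([186, 16, 351]);
  translate([0, 16, 16]) cube([16, 197, 351]);
  translate([170, 16, 16]) cube([16, 197, 351]);
}
translate([60, 58, 829]) {
  cube([164, 205, 9]);
  translate([0, 0, 9]) cube([164, 9, 166]);
  translate([0, 196, 9]) cube([164, 9, 166]);
  translate([0, 9, 9]) cube([9, 187, 166]);
  translate([155, 9, 9]) cube([9, 187, 166]);
}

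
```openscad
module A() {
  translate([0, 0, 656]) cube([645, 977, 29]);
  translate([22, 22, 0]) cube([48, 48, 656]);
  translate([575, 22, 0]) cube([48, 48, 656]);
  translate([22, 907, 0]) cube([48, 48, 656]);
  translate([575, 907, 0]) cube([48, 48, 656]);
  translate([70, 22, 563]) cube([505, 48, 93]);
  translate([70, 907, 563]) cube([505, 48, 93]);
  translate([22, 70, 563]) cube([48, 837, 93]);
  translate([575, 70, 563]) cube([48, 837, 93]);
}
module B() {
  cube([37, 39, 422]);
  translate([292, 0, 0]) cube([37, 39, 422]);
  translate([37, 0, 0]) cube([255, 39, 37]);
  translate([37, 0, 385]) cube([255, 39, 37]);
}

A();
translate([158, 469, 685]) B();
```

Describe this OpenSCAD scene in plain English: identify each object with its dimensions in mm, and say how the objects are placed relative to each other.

A is a table with a 645×977 mm rectangular top, 29 mm thick, top surface at z = 685 mm, supported by four 48×48 mm square legs, each inset 22 mm from the nearest pair of top edges, running from the floor. Four apron rails, 48 mm thick and 93 mm tall, run between adjacent legs with their top edges flush with the underside of the top and their outer faces flush with the legs' outer faces.

B is a picture frame with a 255×348 mm rectangular opening (x by z) and a uniform 37 mm border on every side. Frame depth is 39 mm along y. It is built from two vertical stiles running the full outside height and two horizontal rails spanning the gap between the stiles.

The picture frame is on top of the table, centred.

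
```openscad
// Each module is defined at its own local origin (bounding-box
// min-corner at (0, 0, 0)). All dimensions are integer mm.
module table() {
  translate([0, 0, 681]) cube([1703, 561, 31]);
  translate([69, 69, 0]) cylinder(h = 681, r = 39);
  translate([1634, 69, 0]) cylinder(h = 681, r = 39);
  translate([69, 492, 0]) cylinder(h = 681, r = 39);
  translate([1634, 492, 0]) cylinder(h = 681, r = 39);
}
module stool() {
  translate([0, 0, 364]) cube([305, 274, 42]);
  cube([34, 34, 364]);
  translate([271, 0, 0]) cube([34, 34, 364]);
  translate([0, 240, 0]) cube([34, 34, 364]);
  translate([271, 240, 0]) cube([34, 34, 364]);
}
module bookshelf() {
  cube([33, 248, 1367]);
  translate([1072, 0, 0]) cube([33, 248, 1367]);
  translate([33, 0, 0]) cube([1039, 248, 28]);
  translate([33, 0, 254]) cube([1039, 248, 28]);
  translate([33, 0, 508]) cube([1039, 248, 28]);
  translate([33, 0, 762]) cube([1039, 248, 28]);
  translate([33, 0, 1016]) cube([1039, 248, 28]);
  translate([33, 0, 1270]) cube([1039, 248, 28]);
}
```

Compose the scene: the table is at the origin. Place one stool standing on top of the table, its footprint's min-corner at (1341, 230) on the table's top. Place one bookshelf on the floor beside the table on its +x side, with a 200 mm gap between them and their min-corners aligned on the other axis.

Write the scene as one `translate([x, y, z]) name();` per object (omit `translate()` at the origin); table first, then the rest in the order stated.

table();
translate([1341, 230, 712]) stool();
translate([1903, 0, 0]) bookshelf();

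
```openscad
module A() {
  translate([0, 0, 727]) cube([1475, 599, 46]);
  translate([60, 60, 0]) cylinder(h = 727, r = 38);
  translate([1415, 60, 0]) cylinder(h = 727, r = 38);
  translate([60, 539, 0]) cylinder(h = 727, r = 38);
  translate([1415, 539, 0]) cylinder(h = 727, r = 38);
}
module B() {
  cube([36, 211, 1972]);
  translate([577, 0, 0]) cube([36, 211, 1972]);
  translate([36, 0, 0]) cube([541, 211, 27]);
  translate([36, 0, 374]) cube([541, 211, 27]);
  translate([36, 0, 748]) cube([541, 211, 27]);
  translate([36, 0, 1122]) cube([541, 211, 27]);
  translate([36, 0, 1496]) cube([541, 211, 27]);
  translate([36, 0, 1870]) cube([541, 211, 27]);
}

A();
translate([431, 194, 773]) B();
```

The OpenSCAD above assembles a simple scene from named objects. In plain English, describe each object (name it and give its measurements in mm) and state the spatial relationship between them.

A is a rectangular dining table. The top is 1475×599×46 mm with its upper surface at z = 773 mm. It stands on four round legs of 76 mm diameter, each leg's bounding box inset 22 mm from the nearest pair of top edges, running from the floor to the underside of the top.

B is an open bookshelf. Two side panels, each 36 mm thick, 211 mm deep and 1972 mm tall, stand 613 mm apart (outside-to-outside). Between them sit 6 shelves, each 27 mm thick and 211 mm deep, spanning the full gap between the sides. The bottom shelf rests on the floor (its underside at z = 0) and the clear gap between one shelf's top and the next shelf's underside is 347 mm.

The bookshelf is on top of the table, centred.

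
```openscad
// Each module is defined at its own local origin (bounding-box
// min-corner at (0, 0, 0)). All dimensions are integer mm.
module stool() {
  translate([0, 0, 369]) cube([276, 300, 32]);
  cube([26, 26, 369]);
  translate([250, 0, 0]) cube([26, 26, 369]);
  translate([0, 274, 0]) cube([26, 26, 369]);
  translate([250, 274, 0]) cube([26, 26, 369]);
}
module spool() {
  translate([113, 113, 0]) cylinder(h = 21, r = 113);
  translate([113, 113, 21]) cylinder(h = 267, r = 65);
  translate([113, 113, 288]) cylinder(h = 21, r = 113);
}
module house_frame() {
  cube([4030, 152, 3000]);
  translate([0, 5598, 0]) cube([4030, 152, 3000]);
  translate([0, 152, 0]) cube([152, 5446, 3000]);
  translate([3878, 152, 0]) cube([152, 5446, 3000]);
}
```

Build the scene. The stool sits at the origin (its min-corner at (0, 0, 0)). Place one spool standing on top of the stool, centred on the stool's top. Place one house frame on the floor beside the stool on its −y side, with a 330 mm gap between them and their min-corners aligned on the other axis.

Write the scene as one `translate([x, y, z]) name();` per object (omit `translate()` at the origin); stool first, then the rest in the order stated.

stool();
translate([25, 37, 401]) spool();
translate([0, -6080, 0]) house_frame();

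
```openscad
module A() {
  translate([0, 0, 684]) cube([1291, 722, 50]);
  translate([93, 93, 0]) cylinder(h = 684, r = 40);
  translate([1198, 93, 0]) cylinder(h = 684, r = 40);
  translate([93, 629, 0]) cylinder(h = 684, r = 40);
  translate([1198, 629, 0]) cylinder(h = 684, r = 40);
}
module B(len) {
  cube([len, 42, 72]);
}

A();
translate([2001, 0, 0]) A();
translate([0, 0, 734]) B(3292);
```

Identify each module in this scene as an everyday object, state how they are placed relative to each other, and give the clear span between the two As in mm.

Second table starts at x = 2001; first ends at x = 1291; clear span = 2001 − 1291 = 710 mm.

A is a table. B is a beam. A beam spans the tops of two tables. The clear span between the two tables is 710 mm.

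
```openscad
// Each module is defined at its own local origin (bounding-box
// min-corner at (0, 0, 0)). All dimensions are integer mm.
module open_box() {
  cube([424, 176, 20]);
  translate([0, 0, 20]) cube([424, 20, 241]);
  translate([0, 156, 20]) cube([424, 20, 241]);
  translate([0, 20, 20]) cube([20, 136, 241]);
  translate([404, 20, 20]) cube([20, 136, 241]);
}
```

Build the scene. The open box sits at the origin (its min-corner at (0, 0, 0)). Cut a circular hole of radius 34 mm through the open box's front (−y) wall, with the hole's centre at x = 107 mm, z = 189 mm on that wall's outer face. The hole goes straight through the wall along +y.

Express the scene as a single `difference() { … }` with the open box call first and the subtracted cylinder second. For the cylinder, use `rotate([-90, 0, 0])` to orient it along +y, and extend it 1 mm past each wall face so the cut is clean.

difference() {
  open_box();
  translate([107, -1, 189]) rotate([-90, 0, 0]) cylinder(h = 22, r = 34);
}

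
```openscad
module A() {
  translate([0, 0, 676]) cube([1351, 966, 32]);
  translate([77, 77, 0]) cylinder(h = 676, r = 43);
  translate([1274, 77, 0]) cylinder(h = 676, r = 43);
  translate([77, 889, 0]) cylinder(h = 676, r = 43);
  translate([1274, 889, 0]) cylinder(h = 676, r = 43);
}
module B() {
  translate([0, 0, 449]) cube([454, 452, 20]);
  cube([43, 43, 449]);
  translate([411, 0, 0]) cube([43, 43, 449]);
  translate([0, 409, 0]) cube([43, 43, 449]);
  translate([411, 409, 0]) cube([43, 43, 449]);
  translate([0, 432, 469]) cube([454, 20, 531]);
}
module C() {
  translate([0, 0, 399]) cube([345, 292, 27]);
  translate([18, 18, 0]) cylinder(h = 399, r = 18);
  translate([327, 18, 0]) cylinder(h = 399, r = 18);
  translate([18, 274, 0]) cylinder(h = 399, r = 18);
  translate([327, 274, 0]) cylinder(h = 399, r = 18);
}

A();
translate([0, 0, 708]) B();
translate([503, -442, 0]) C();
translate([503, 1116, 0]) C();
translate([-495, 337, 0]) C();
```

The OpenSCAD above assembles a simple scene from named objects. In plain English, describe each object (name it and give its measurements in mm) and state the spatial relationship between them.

A is a table with a 1351×966 mm rectangular top, 32 mm thick, top surface at z = 708 mm, supported by four round legs of 86 mm diameter, each leg's bounding box inset 34 mm from the nearest pair of top edges, running from the floor.

B is a chair. The seat is a 454×452×20 mm slab with its top at z = 469 mm, on four 43×43 mm corner legs (flush with the seat edges, standing on z = 0). A flat backrest 20 mm thick, 531 mm tall, spans the full seat width and rises from the seat top along its +y edge, rear face flush with the rear of the seat.

C is a simple wooden stool: a rectangular seat 345 mm (x) by 292 mm (y), 27 mm thick, top face at z = 426 mm, on four round legs, each 36 mm in diameter. The legs rest on z = 0, each leg's axis is inset half a diameter from the nearest pair of seat edges (so the leg's bounding box is flush with the corner).

The chair is on top of the table. Three stools sit around the table at the −y, +y, −x sides.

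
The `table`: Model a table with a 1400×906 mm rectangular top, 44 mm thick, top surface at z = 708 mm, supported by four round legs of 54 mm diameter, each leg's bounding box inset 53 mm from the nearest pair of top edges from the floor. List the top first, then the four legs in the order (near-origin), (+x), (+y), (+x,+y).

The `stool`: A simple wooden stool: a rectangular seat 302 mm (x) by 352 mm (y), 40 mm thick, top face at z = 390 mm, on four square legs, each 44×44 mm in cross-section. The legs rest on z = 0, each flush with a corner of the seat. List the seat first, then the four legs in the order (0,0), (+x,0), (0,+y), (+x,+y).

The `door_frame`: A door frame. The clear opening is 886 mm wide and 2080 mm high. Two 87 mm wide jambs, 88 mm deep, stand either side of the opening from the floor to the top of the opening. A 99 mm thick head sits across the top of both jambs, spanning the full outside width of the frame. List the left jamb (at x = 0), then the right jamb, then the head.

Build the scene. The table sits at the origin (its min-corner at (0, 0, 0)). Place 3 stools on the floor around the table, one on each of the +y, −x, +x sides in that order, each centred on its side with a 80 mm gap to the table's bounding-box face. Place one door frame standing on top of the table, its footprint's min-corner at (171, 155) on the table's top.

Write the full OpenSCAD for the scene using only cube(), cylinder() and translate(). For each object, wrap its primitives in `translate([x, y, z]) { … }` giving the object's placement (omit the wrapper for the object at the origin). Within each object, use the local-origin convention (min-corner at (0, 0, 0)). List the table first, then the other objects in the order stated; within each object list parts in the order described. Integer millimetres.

translate([0, 0, 664]) cube([1400, 906, 44]);
translate([80, 80, 0]) cylinder(h = 664, r = 27);
translate([1320, 80, 0]) cylinder(h = 664, r = 27);
translate([80, 826, 0]) cylinder(h = 664, r = 27);
translate([1320, 826, 0]) cylinder(h = 664, r = 27);
translate([549, 986, 0]) {
  translate([0, 0, 350]) cube([302, 352, 40]);
  cube([44, 44, 350]);
  translate([258, 0, 0]) cube([44, 44, 350]);
  translate([0, 308, 0]) cube([44, 44, 350]);
  translate([258, 308, 0]) cube([44, 44, 350]);
}
translate([-382, 277, 0]) {
  translate([0, 0, 350]) cube([302, 352, 40]);
  cube([44, 44, 350]);
  translate([258, 0, 0]) cube([44, 44, 350]);
  translate([0, 308, 0]) cube([44, 44, 350]);
  translate([258, 308, 0]) cube([44, 44, 350]);
}
translate([1480, 277, 0]) {
  translate([0, 0, 350]) cube([302, 352, 40]);
  cube([44, 44, 350]);
  translate([258, 0, 0]) cube([44, 44, 350]);
  translate([0, 308, 0]) cube([44, 44, 350]);
  translate([258, 308, 0]) cube([44, 44, 350]);
}
translate([171, 155, 708]) {
  cube([87, 88, 2080]);
  translate([973, 0, 0]) cube([87, 88, 2080]);
  translate([0, 0, 2080]) cube([1060, 88, 99]);
}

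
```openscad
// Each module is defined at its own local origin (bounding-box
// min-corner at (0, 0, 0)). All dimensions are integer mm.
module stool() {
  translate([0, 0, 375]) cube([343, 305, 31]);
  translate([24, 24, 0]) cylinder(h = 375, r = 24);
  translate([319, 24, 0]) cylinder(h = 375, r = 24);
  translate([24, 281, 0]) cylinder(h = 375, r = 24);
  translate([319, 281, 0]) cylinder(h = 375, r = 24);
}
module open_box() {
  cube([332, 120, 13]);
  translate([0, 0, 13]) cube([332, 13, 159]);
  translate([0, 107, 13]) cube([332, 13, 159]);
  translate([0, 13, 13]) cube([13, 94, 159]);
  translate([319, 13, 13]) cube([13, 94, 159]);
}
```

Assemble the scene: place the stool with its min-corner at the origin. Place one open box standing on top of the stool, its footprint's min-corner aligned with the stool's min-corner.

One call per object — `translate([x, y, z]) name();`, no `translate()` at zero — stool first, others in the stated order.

stool();
translate([0, 0, 406]) open_box();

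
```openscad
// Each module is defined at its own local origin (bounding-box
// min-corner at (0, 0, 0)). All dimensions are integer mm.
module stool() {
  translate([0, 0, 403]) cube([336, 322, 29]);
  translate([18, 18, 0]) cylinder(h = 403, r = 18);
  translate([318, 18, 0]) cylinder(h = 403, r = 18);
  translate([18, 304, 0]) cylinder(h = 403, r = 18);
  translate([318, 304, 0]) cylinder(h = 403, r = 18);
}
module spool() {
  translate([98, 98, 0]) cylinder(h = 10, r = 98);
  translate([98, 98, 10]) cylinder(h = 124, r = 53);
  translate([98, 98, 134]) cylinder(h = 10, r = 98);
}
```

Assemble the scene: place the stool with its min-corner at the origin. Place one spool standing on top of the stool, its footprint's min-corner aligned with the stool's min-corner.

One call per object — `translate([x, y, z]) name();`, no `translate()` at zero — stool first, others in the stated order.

stool();
translate([0, 0, 432]) spool();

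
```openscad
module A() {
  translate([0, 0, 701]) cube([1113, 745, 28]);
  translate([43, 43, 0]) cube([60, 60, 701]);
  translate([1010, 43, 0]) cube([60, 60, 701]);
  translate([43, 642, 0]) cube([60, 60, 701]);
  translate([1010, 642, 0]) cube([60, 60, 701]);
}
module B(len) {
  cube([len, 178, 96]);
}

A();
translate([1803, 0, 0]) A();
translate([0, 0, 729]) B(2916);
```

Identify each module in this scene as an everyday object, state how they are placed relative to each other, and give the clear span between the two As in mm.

Second table starts at x = 1803; first ends at x = 1113; clear span = 1803 − 1113 = 690 mm.

A is a table. B is a beam. A beam spans the tops of two tables. The clear span between the two tables is 690 mm.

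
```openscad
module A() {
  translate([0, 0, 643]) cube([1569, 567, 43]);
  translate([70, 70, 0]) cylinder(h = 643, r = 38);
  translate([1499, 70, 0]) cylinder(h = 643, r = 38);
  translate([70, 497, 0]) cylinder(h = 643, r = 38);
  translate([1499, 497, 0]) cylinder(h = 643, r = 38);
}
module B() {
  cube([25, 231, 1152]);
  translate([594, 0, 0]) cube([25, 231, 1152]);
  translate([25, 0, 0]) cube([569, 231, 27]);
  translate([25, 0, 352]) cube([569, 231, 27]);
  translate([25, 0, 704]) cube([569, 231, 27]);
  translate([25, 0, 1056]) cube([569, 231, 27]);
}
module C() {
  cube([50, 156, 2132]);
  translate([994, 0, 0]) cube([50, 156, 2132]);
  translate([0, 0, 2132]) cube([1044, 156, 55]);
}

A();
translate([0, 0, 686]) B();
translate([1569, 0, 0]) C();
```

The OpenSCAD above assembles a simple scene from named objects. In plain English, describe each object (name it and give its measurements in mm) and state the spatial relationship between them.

A is a table: top 1569 mm (x) × 567 mm (y), 43 mm thick, upper face at z = 686 mm, on four round legs of 76 mm diameter, each leg's bounding box inset 32 mm from the nearest pair of top edges, running from z = 0 to the bottom of the top.

B is a bookshelf 619 mm wide overall, 231 mm deep and 1152 mm tall. The two sides are 25 mm thick vertical panels. 4 horizontal shelves of 27 mm thickness span between the inner faces of the sides; the lowest shelf sits on the floor and shelves are stacked with a clear vertical gap of 325 mm between each pair.

C is a rectangular door frame: two vertical jambs of 50×156 mm section, 2132 mm tall, with a clear opening 944 mm wide between their inner faces. A header 55 mm tall and 156 mm deep lies on top of the jambs and spans the full outside width.

The bookshelf is on top of the table. The door frame is against the table's +x side, with their −y faces flush.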